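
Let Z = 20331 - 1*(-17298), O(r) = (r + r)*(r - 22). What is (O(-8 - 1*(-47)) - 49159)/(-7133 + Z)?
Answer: -47833/30496 ≈ -1.5685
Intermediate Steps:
O(r) = 2*r*(-22 + r) (O(r) = (2*r)*(-22 + r) = 2*r*(-22 + r))
Z = 37629 (Z = 20331 + 17298 = 37629)
(O(-8 - 1*(-47)) - 49159)/(-7133 + Z) = (2*(-8 - 1*(-47))*(-22 + (-8 - 1*(-47))) - 49159)/(-7133 + 37629) = (2*(-8 + 47)*(-22 + (-8 + 47)) - 49159)/30496 = (2*39*(-22 + 39) - 49159)*(1/30496) = (2*39*17 - 49159)*(1/30496) = (1326 - 49159)*(1/30496) = -47833*1/30496 = -47833/30496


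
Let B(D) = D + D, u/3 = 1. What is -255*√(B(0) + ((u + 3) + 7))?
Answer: -255*√13 ≈ -919.42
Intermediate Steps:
u = 3 (u = 3*1 = 3)
B(D) = 2*D
-255*√(B(0) + ((u + 3) + 7)) = -255*√(2*0 + ((3 + 3) + 7)) = -255*√(0 + (6 + 7)) = -255*√(0 + 13) = -255*√13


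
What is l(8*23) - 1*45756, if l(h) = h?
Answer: -45572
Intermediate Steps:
l(8*23) - 1*45756 = 8*23 - 1*45756 = 184 - 45756 = -45572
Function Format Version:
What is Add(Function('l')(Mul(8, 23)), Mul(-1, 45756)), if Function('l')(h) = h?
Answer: -45572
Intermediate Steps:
Add(Function('l')(Mul(8, 23)), Mul(-1, 45756)) = Add(Mul(8, 23), Mul(-1, 45756)) = Add(184, -45756) = -45572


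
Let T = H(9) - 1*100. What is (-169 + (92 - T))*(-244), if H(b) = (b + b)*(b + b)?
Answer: 73444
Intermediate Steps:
H(b) = 4*b² (H(b) = (2*b)*(2*b) = 4*b²)
T = 224 (T = 4*9² - 1*100 = 4*81 - 100 = 324 - 100 = 224)
(-169 + (92 - T))*(-244) = (-169 + (92 - 1*224))*(-244) = (-169 + (92 - 224))*(-244) = (-169 - 132)*(-244) = -301*(-244) = 73444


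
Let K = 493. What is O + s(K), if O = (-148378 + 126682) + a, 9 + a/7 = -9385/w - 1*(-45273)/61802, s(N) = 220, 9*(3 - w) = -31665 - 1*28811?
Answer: -80556133454111/3739206406 ≈ -21544.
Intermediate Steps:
w = 60503/9 (w = 3 - (-31665 - 1*28811)/9 = 3 - (-31665 - 28811)/9 = 3 - ⅑*(-60476) = 3 + 60476/9 = 60503/9 ≈ 6722.6)
a = -252936678855/3739206406 (a = -63 + 7*(-9385/60503/9 - 1*(-45273)/61802) = -63 + 7*(-9385*9/60503 + 45273*(1/61802)) = -63 + 7*(-84465/60503 + 45273/61802) = -63 + 7*(-2480953611/3739206406) = -63 - 17366675277/3739206406 = -252936678855/3739206406 ≈ -67.645)
O = -81378758863431/3739206406 (O = (-148378 + 126682) - 252936678855/3739206406 = -21696 - 252936678855/3739206406 = -81378758863431/3739206406 ≈ -21764.)
O + s(K) = -81378758863431/3739206406 + 220 = -80556133454111/3739206406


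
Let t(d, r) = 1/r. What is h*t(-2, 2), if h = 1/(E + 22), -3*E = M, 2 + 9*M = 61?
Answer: 27/1070 ≈ 0.025234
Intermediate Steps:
M = 59/9 (M = -2/9 + (1/9)*61 = -2/9 + 61/9 = 59/9 ≈ 6.5556)
E = -59/27 (E = -1/3*59/9 = -59/27 ≈ -2.1852)
h = 27/535 (h = 1/(-59/27 + 22) = 1/(535/27) = 27/535 ≈ 0.050467)
h*t(-2, 2) = (27/535)/2 = (27/535)*(1/2) = 27/1070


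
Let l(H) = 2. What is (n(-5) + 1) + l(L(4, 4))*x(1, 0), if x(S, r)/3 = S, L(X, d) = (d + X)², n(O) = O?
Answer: 2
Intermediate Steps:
L(X, d) = (X + d)²
x(S, r) = 3*S
(n(-5) + 1) + l(L(4, 4))*x(1, 0) = (-5 + 1) + 2*(3*1) = -4 + 2*3 = -4 + 6 = 2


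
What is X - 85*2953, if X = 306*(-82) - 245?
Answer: -276342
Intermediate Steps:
X = -25337 (X = -25092 - 245 = -25337)
X - 85*2953 = -25337 - 85*2953 = -25337 - 251005 = -276342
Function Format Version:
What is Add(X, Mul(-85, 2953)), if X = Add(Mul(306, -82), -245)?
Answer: -276342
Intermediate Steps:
X = -25337 (X = Add(-25092, -245) = -25337)
Add(X, Mul(-85, 2953)) = Add(-25337, Mul(-85, 2953)) = Add(-25337, -251005) = -276342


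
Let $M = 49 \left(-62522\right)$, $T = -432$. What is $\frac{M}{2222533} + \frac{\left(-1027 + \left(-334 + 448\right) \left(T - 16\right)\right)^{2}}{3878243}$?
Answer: $\frac{6020752914880479}{8619523049519} \approx 698.5$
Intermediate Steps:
$M = -3063578$
$\frac{M}{2222533} + \frac{\left(-1027 + \left(-334 + 448\right) \left(T - 16\right)\right)^{2}}{3878243} = - \frac{3063578}{2222533} + \frac{\left(-1027 + \left(-334 + 448\right) \left(-432 - 16\right)\right)^{2}}{3878243} = \left(-3063578\right) \frac{1}{2222533} + \left(-1027 + 114 \left(-448\right)\right)^{2} \cdot \frac{1}{3878243} = - \frac{3063578}{2222533} + \left(-1027 - 51072\right)^{2} \cdot \frac{1}{3878243} = - \frac{3063578}{2222533} + \left(-52099\right)^{2} \cdot \frac{1}{3878243} = - \frac{3063578}{2222533} + 2714305801 \cdot \frac{1}{3878243} = - \frac{3063578}{2222533} + \frac{2714305801}{3878243} = \frac{6020752914880479}{8619523049519}$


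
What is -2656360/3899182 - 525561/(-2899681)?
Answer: -403809902147/807598854353 ≈ -0.50001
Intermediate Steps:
-2656360/3899182 - 525561/(-2899681) = -2656360*1/3899182 - 525561*(-1/2899681) = -189740/278513 + 525561/2899681 = -403809902147/807598854353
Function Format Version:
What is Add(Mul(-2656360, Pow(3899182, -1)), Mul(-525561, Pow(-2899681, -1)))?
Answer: Rational(-403809902147, 807598854353) ≈ -0.50001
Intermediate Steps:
Add(Mul(-2656360, Pow(3899182, -1)), Mul(-525561, Pow(-2899681, -1))) = Add(Mul(-2656360, Rational(1, 3899182)), Mul(-525561, Rational(-1, 2899681))) = Add(Rational(-189740, 278513), Rational(525561, 2899681)) = Rational(-403809902147, 807598854353)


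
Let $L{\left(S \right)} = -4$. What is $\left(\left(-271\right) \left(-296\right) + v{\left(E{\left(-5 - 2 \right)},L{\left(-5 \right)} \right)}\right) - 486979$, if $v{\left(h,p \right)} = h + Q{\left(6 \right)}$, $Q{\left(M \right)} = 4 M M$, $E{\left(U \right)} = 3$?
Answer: $-406616$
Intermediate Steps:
$Q{\left(M \right)} = 4 M^{2}$
$v{\left(h,p \right)} = 144 + h$ ($v{\left(h,p \right)} = h + 4 \cdot 6^{2} = h + 4 \cdot 36 = h + 144 = 144 + h$)
$\left(\left(-271\right) \left(-296\right) + v{\left(E{\left(-5 - 2 \right)},L{\left(-5 \right)} \right)}\right) - 486979 = \left(\left(-271\right) \left(-296\right) + \left(144 + 3\right)\right) - 486979 = \left(80216 + 147\right) - 486979 = 80363 - 486979 = -406616$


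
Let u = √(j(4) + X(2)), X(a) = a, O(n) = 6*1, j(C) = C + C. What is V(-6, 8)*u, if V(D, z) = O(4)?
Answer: 6*√10 ≈ 18.974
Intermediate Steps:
j(C) = 2*C
O(n) = 6
V(D, z) = 6
u = √10 (u = √(2*4 + 2) = √(8 + 2) = √10 ≈ 3.1623)
V(-6, 8)*u = 6*√10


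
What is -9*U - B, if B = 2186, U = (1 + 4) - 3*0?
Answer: -2231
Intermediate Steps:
U = 5 (U = 5 + 0 = 5)
-9*U - B = -9*5 - 1*2186 = -45 - 2186 = -2231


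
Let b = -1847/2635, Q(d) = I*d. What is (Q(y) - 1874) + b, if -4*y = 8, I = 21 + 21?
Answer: -5161177/2635 ≈ -1958.7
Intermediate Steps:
I = 42
y = -2 (y = -¼*8 = -2)
Q(d) = 42*d
b = -1847/2635 (b = -1847*1/2635 = -1847/2635 ≈ -0.70095)
(Q(y) - 1874) + b = (42*(-2) - 1874) - 1847/2635 = (-84 - 1874) - 1847/2635 = -1958 - 1847/2635 = -5161177/2635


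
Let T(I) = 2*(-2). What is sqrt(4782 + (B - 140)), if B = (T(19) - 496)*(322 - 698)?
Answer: sqrt(192642) ≈ 438.91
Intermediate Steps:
T(I) = -4
B = 188000 (B = (-4 - 496)*(322 - 698) = -500*(-376) = 188000)
sqrt(4782 + (B - 140)) = sqrt(4782 + (188000 - 140)) = sqrt(4782 + 187860) = sqrt(192642)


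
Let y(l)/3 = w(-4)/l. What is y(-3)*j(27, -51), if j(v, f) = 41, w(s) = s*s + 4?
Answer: -820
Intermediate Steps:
w(s) = 4 + s² (w(s) = s² + 4 = 4 + s²)
y(l) = 60/l (y(l) = 3*((4 + (-4)²)/l) = 3*((4 + 16)/l) = 3*(20/l) = 60/l)
y(-3)*j(27, -51) = (60/(-3))*41 = (60*(-⅓))*41 = -20*41 = -820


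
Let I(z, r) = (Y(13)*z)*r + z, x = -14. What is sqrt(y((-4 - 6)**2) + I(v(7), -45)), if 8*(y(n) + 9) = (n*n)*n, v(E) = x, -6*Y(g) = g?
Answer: 2*sqrt(30903) ≈ 351.58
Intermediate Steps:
Y(g) = -g/6
v(E) = -14
I(z, r) = z - 13*r*z/6 (I(z, r) = ((-1/6*13)*z)*r + z = (-13*z/6)*r + z = -13*r*z/6 + z = z - 13*r*z/6)
y(n) = -9 + n**3/8 (y(n) = -9 + ((n*n)*n)/8 = -9 + (n**2*n)/8 = -9 + n**3/8)
sqrt(y((-4 - 6)**2) + I(v(7), -45)) = sqrt((-9 + ((-4 - 6)**2)**3/8) + (1/6)*(-14)*(6 - 13*(-45))) = sqrt((-9 + ((-10)**2)**3/8) + (1/6)*(-14)*(6 + 585)) = sqrt((-9 + (1/8)*100**3) + (1/6)*(-14)*591) = sqrt((-9 + (1/8)*1000000) - 1379) = sqrt((-9 + 125000) - 1379) = sqrt(124991 - 1379) = sqrt(123612) = 2*sqrt(30903)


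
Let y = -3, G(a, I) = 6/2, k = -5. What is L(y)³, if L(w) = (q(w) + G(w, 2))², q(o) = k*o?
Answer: 34012224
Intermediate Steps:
G(a, I) = 3 (G(a, I) = 6*(½) = 3)
q(o) = -5*o
L(w) = (3 - 5*w)² (L(w) = (-5*w + 3)² = (3 - 5*w)²)
L(y)³ = ((-3 + 5*(-3))²)³ = ((-3 - 15)²)³ = ((-18)²)³ = 324³ = 34012224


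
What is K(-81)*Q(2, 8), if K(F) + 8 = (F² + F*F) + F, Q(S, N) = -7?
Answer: -91231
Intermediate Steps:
K(F) = -8 + F + 2*F² (K(F) = -8 + ((F² + F*F) + F) = -8 + ((F² + F²) + F) = -8 + (2*F² + F) = -8 + (F + 2*F²) = -8 + F + 2*F²)
K(-81)*Q(2, 8) = (-8 - 81 + 2*(-81)²)*(-7) = (-8 - 81 + 2*6561)*(-7) = (-8 - 81 + 13122)*(-7) = 13033*(-7) = -91231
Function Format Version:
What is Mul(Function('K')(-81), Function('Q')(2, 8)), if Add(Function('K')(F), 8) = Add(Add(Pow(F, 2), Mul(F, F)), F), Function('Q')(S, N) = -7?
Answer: -91231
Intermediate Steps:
Function('K')(F) = Add(-8, F, Mul(2, Pow(F, 2))) (Function('K')(F) = Add(-8, Add(Add(Pow(F, 2), Mul(F, F)), F)) = Add(-8, Add(Add(Pow(F, 2), Pow(F, 2)), F)) = Add(-8, Add(Mul(2, Pow(F, 2)), F)) = Add(-8, Add(F, Mul(2, Pow(F, 2)))) = Add(-8, F, Mul(2, Pow(F, 2))))
Mul(Function('K')(-81), Function('Q')(2, 8)) = Mul(Add(-8, -81, Mul(2, Pow(-81, 2))), -7) = Mul(Add(-8, -81, Mul(2, 6561)), -7) = Mul(Add(-8, -81, 13122), -7) = Mul(13033, -7) = -91231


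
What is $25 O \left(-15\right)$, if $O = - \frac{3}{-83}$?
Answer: $- \frac{1125}{83} \approx -13.554$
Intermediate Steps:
$O = \frac{3}{83}$ ($O = \left(-3\right) \left(- \frac{1}{83}\right) = \frac{3}{83} \approx 0.036145$)
$25 O \left(-15\right) = 25 \cdot \frac{3}{83} \left(-15\right) = \frac{75}{83} \left(-15\right) = - \frac{1125}{83}$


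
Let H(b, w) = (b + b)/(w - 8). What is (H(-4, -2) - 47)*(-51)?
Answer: 11781/5 ≈ 2356.2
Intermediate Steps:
H(b, w) = 2*b/(-8 + w) (H(b, w) = (2*b)/(-8 + w) = 2*b/(-8 + w))
(H(-4, -2) - 47)*(-51) = (2*(-4)/(-8 - 2) - 47)*(-51) = (2*(-4)/(-10) - 47)*(-51) = (2*(-4)*(-⅒) - 47)*(-51) = (⅘ - 47)*(-51) = -231/5*(-51) = 11781/5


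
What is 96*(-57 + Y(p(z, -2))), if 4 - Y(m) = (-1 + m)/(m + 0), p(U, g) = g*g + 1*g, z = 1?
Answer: -5136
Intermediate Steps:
p(U, g) = g + g² (p(U, g) = g² + g = g + g²)
Y(m) = 4 - (-1 + m)/m (Y(m) = 4 - (-1 + m)/(m + 0) = 4 - (-1 + m)/m)
96*(-57 + Y(p(z, -2))) = 96*(-57 + (3 + 1/(-2*(1 - 2)))) = 96*(-57 + (3 + 1/(-2*(-1)))) = 96*(-57 + (3 + 1/2)) = 96*(-57 + (3 + ½)) = 96*(-57 + 7/2) = 96*(-107/2) = -5136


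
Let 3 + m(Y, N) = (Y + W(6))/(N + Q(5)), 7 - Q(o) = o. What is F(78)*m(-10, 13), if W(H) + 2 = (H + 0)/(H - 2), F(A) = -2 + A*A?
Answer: -112517/5 ≈ -22503.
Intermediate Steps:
Q(o) = 7 - o
F(A) = -2 + A²
W(H) = -2 + H/(-2 + H) (W(H) = -2 + (H + 0)/(H - 2) = -2 + H/(-2 + H))
m(Y, N) = -3 + (-½ + Y)/(2 + N) (m(Y, N) = -3 + (Y + (4 - 1*6)/(-2 + 6))/(N + (7 - 1*5)) = -3 + (Y + (4 - 6)/4)/(N + (7 - 5)) = -3 + (Y + (¼)*(-2))/(N + 2) = -3 + (Y - ½)/(2 + N) = -3 + (-½ + Y)/(2 + N))
F(78)*m(-10, 13) = (-2 + 78²)*((-13/2 - 10 - 3*13)/(2 + 13)) = (-2 + 6084)*((-13/2 - 10 - 39)/15) = 6082*((1/15)*(-111/2)) = 6082*(-37/10) = -112517/5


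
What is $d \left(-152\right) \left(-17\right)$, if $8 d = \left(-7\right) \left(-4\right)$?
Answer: $9044$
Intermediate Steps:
$d = \frac{7}{2}$ ($d = \frac{\left(-7\right) \left(-4\right)}{8} = \frac{1}{8} \cdot 28 = \frac{7}{2} \approx 3.5$)
$d \left(-152\right) \left(-17\right) = \frac{7}{2} \left(-152\right) \left(-17\right) = \left(-532\right) \left(-17\right) = 9044$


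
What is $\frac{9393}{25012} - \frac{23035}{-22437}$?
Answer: $\frac{786902161}{561194244} \approx 1.4022$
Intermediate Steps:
$\frac{9393}{25012} - \frac{23035}{-22437} = 9393 \cdot \frac{1}{25012} - - \frac{23035}{22437} = \frac{9393}{25012} + \frac{23035}{22437} = \frac{786902161}{561194244}$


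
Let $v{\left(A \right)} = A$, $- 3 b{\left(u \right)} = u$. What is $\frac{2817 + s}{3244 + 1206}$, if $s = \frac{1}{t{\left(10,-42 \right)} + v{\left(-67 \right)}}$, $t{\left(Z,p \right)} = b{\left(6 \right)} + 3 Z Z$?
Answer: $\frac{325364}{513975} \approx 0.63303$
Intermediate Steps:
$b{\left(u \right)} = - \frac{u}{3}$
$t{\left(Z,p \right)} = -2 + 3 Z^{2}$ ($t{\left(Z,p \right)} = \left(- \frac{1}{3}\right) 6 + 3 Z Z = -2 + 3 Z^{2}$)
$s = \frac{1}{231}$ ($s = \frac{1}{\left(-2 + 3 \cdot 10^{2}\right) - 67} = \frac{1}{\left(-2 + 3 \cdot 100\right) - 67} = \frac{1}{\left(-2 + 300\right) - 67} = \frac{1}{298 - 67} = \frac{1}{231} \approx 0.004329$)
$\frac{2817 + s}{3244 + 1206} = \frac{2817 + \frac{1}{231}}{3244 + 1206} = \frac{650728}{231 \cdot 4450} = \frac{650728}{231} \cdot \frac{1}{4450} = \frac{325364}{513975}$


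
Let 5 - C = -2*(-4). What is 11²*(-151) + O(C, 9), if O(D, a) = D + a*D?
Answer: -18301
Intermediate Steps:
C = -3 (C = 5 - (-2)*(-4) = 5 - 1*8 = 5 - 8 = -3)
O(D, a) = D + D*a
11²*(-151) + O(C, 9) = 11²*(-151) - 3*(1 + 9) = 121*(-151) - 3*10 = -18271 - 30 = -18301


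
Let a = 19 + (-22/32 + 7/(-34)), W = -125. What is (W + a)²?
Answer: 845355625/73984 ≈ 11426.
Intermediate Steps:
a = 4925/272 (a = 19 + (-22*1/32 + 7*(-1/34)) = 19 + (-11/16 - 7/34) = 19 - 243/272 = 4925/272 ≈ 18.107)
(W + a)² = (-125 + 4925/272)² = (-29075/272)² = 845355625/73984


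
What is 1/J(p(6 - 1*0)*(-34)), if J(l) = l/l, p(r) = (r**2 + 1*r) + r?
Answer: 1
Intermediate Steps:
p(r) = r**2 + 2*r (p(r) = (r**2 + r) + r = (r + r**2) + r = r**2 + 2*r)
J(l) = 1
1/J(p(6 - 1*0)*(-34)) = 1/1 = 1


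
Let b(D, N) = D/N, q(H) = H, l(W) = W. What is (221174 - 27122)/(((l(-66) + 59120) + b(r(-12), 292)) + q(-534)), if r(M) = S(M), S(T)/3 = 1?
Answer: 56663184/17087843 ≈ 3.3160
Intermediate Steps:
S(T) = 3 (S(T) = 3*1 = 3)
r(M) = 3
(221174 - 27122)/(((l(-66) + 59120) + b(r(-12), 292)) + q(-534)) = (221174 - 27122)/(((-66 + 59120) + 3/292) - 534) = 194052/((59054 + 3*(1/292)) - 534) = 194052/((59054 + 3/292) - 534) = 194052/(17243771/292 - 534) = 194052/(17087843/292) = 194052*(292/17087843) = 56663184/17087843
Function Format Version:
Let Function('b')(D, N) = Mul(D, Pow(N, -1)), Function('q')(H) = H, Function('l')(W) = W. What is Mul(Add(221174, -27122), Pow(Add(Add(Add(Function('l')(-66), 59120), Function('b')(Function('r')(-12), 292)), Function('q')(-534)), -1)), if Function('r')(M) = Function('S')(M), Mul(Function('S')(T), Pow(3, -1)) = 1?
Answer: Rational(56663184, 17087843) ≈ 3.3160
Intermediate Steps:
Function('S')(T) = 3 (Function('S')(T) = Mul(3, 1) = 3)
Function('r')(M) = 3
Mul(Add(221174, -27122), Pow(Add(Add(Add(Function('l')(-66), 59120), Function('b')(Function('r')(-12), 292)), Function('q')(-534)), -1)) = Mul(Add(221174, -27122), Pow(Add(Add(Add(-66, 59120), Mul(3, Pow(292, -1))), -534), -1)) = Mul(194052, Pow(Add(Add(59054, Mul(3, Rational(1, 292))), -534), -1)) = Mul(194052, Pow(Add(Add(59054, Rational(3, 292)), -534), -1)) = Mul(194052, Pow(Add(Rational(17243771, 292), -534), -1)) = Mul(194052, Pow(Rational(17087843, 292), -1)) = Mul(194052, Rational(292, 17087843)) = Rational(56663184, 17087843)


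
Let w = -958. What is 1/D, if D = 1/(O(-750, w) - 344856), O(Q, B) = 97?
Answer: -344759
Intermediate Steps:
D = -1/344759 (D = 1/(97 - 344856) = 1/(-344759) = -1/344759 ≈ -2.9006e-6)
1/D = 1/(-1/344759) = -344759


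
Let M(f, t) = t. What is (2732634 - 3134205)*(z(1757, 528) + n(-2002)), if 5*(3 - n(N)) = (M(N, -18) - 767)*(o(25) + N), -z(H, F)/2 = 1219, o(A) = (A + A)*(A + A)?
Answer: -30419404821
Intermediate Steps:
o(A) = 4*A² (o(A) = (2*A)*(2*A) = 4*A²)
z(H, F) = -2438 (z(H, F) = -2*1219 = -2438)
n(N) = 392503 + 157*N (n(N) = 3 - (-18 - 767)*(4*25² + N)/5 = 3 - (-157)*(4*625 + N) = 3 - (-157)*(2500 + N) = 3 - (-1962500 - 785*N)/5 = 3 + (392500 + 157*N) = 392503 + 157*N)
(2732634 - 3134205)*(z(1757, 528) + n(-2002)) = (2732634 - 3134205)*(-2438 + (392503 + 157*(-2002))) = -401571*(-2438 + (392503 - 314314)) = -401571*(-2438 + 78189) = -401571*75751 = -30419404821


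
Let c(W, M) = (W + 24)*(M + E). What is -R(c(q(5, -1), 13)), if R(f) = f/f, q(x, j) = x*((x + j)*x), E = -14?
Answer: -1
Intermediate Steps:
q(x, j) = x**2*(j + x) (q(x, j) = x*((j + x)*x) = x*(x*(j + x)) = x**2*(j + x))
c(W, M) = (-14 + M)*(24 + W) (c(W, M) = (W + 24)*(M - 14) = (24 + W)*(-14 + M) = (-14 + M)*(24 + W))
R(f) = 1
-R(c(q(5, -1), 13)) = -1*1 = -1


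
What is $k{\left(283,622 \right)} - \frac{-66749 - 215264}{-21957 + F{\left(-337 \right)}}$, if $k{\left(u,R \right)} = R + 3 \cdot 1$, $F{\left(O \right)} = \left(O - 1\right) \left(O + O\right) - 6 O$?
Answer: $\frac{130205138}{207877} \approx 626.36$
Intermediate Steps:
$F{\left(O \right)} = - 6 O + 2 O \left(-1 + O\right)$ ($F{\left(O \right)} = \left(-1 + O\right) 2 O - 6 O = 2 O \left(-1 + O\right) - 6 O = - 6 O + 2 O \left(-1 + O\right)$)
$k{\left(u,R \right)} = 3 + R$ ($k{\left(u,R \right)} = R + 3 = 3 + R$)
$k{\left(283,622 \right)} - \frac{-66749 - 215264}{-21957 + F{\left(-337 \right)}} = \left(3 + 622\right) - \frac{-66749 - 215264}{-21957 + 2 \left(-337\right) \left(-4 - 337\right)} = 625 - - \frac{282013}{-21957 + 2 \left(-337\right) \left(-341\right)} = 625 - - \frac{282013}{-21957 + 229834} = 625 - - \frac{282013}{207877} = 625 + \frac{282013}{207877} = \frac{130205138}{207877}$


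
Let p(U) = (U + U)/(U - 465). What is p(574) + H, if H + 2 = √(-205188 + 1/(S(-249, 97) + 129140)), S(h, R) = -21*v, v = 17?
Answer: 930/109 + I*√3403055514600949/128783 ≈ 8.5321 + 452.98*I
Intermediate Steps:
S(h, R) = -357 (S(h, R) = -21*17 = -357)
p(U) = 2*U/(-465 + U) (p(U) = (2*U)/(-465 + U) = 2*U/(-465 + U))
H = -2 + I*√3403055514600949/128783 (H = -2 + √(-205188 + 1/(-357 + 129140)) = -2 + √(-205188 + 1/128783) = -2 + √(-26424726203/128783) = -2 + I*√3403055514600949/128783 ≈ -2.0 + 452.98*I)
p(574) + H = 2*574/(-465 + 574) + (-2 + I*√3403055514600949/128783) = 2*574/109 + (-2 + I*√3403055514600949/128783) = 2*574*(1/109) + (-2 + I*√3403055514600949/128783) = 1148/109 + (-2 + I*√3403055514600949/128783) = 930/109 + I*√3403055514600949/128783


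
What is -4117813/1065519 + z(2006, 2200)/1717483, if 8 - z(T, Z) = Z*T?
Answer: -1682087678761/261430109811 ≈ -6.4342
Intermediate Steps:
z(T, Z) = 8 - T*Z (z(T, Z) = 8 - Z*T = 8 - T*Z)
-4117813/1065519 + z(2006, 2200)/1717483 = -4117813/1065519 + (8 - 1*2006*2200)/1717483 = -4117813*1/1065519 + (8 - 4413200)*(1/1717483) = -588259/152217 - 4413192*1/1717483 = -588259/152217 - 4413192/1717483 = -1682087678761/261430109811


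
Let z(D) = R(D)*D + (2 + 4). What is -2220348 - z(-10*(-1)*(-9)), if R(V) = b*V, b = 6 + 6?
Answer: -2317554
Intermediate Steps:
b = 12
R(V) = 12*V
z(D) = 6 + 12*D² (z(D) = (12*D)*D + (2 + 4) = 12*D² + 6 = 6 + 12*D²)
-2220348 - z(-10*(-1)*(-9)) = -2220348 - (6 + 12*(-10*(-1)*(-9))²) = -2220348 - (6 + 12*(10*(-9))²) = -2220348 - (6 + 12*(-90)²) = -2220348 - (6 + 12*8100) = -2220348 - (6 + 97200) = -2220348 - 1*97206 = -2220348 - 97206 = -2317554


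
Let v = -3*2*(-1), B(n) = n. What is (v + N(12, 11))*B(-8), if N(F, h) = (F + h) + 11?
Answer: -320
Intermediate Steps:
N(F, h) = 11 + F + h
v = 6 (v = -6*(-1) = 6)
(v + N(12, 11))*B(-8) = (6 + (11 + 12 + 11))*(-8) = (6 + 34)*(-8) = 40*(-8) = -320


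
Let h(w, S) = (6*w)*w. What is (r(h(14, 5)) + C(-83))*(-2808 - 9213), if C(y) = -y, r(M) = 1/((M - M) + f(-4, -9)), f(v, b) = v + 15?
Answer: -10987194/11 ≈ -9.9884e+5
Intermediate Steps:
h(w, S) = 6*w²
f(v, b) = 15 + v
r(M) = 1/11 (r(M) = 1/((M - M) + (15 - 4)) = 1/(0 + 11) = 1/11)
(r(h(14, 5)) + C(-83))*(-2808 - 9213) = (1/11 - 1*(-83))*(-2808 - 9213) = (1/11 + 83)*(-12021) = (914/11)*(-12021) = -10987194/11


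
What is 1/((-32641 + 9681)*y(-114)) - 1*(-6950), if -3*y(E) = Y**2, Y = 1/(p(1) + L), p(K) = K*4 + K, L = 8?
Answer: 159572507/22960 ≈ 6950.0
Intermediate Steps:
p(K) = 5*K (p(K) = 4*K + K = 5*K)
Y = 1/13 (Y = 1/(5*1 + 8) = 1/(5 + 8) = 1/13 ≈ 0.076923)
y(E) = -1/507 (y(E) = -(1/13)**2/3 = -1/3*1/169 = -1/507)
1/((-32641 + 9681)*y(-114)) - 1*(-6950) = 1/((-32641 + 9681)*(-1/507)) - 1*(-6950) = -507/(-22960) + 6950 = -1/22960*(-507) + 6950 = 507/22960 + 6950 = 159572507/22960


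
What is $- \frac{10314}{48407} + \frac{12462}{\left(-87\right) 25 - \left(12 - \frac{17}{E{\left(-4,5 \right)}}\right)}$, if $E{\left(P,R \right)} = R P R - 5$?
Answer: $- \frac{32854837149}{5558382182} \approx -5.9109$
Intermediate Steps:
$E{\left(P,R \right)} = -5 + P R^{2}$ ($E{\left(P,R \right)} = P R R - 5 = P R^{2} - 5 = -5 + P R^{2}$)
$- \frac{10314}{48407} + \frac{12462}{\left(-87\right) 25 - \left(12 - \frac{17}{E{\left(-4,5 \right)}}\right)} = - \frac{10314}{48407} + \frac{12462}{\left(-87\right) 25 - \left(12 - \frac{17}{-5 - 4 \cdot 5^{2}}\right)} = \left(-10314\right) \frac{1}{48407} + \frac{12462}{-2175 - \left(12 - \frac{17}{-5 - 100}\right)} = - \frac{10314}{48407} + \frac{12462}{-2175 - \left(12 - \frac{17}{-5 - 100}\right)} = - \frac{10314}{48407} + \frac{12462}{-2175 - \left(12 - \frac{17}{-105}\right)} = - \frac{10314}{48407} + \frac{12462}{-2175 - \left(12 - - \frac{17}{105}\right)} = - \frac{10314}{48407} + \frac{12462}{-2175 - \frac{1277}{105}} = - \frac{10314}{48407} + \frac{12462}{- \frac{229652}{105}} = - \frac{10314}{48407} + 12462 \left(- \frac{105}{229652}\right) = - \frac{10314}{48407} - \frac{654255}{114826} = - \frac{32854837149}{5558382182}$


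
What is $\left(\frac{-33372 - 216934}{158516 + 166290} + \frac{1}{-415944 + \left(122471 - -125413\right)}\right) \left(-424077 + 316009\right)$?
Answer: $\frac{568258708125911}{6823362045} \approx 83281.0$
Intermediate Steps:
$\left(\frac{-33372 - 216934}{158516 + 166290} + \frac{1}{-415944 + \left(122471 - -125413\right)}\right) \left(-424077 + 316009\right) = \left(- \frac{250306}{324806} + \frac{1}{-415944 + \left(122471 + 125413\right)}\right) \left(-108068\right) = \left(\left(-250306\right) \frac{1}{324806} + \frac{1}{-415944 + 247884}\right) \left(-108068\right) = \left(- \frac{125153}{162403} + \frac{1}{-168060}\right) \left(-108068\right) = \left(- \frac{125153}{162403} - \frac{1}{168060}\right) \left(-108068\right) = \left(- \frac{21033375583}{27293448180}\right) \left(-108068\right) = \frac{568258708125911}{6823362045}$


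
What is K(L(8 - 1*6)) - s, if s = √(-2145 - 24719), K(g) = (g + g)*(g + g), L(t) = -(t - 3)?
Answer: 4 - 4*I*√1679 ≈ 4.0 - 163.9*I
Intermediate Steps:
L(t) = 3 - t (L(t) = -(-3 + t) = 3 - t)
K(g) = 4*g² (K(g) = (2*g)*(2*g) = 4*g²)
s = 4*I*√1679 (s = √(-26864) = 4*I*√1679 ≈ 163.9*I)
K(L(8 - 1*6)) - s = 4*(3 - (8 - 1*6))² - 4*I*√1679 = 4*(3 - (8 - 6))² - 4*I*√1679 = 4*(3 - 1*2)² - 4*I*√1679 = 4*(3 - 2)² - 4*I*√1679 = 4*1² - 4*I*√1679 = 4*1 - 4*I*√1679 = 4 - 4*I*√1679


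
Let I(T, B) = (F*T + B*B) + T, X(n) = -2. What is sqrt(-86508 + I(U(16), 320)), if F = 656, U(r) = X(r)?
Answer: sqrt(14578) ≈ 120.74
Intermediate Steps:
U(r) = -2
I(T, B) = B**2 + 657*T (I(T, B) = (656*T + B*B) + T = (656*T + B**2) + T = (B**2 + 656*T) + T = B**2 + 657*T)
sqrt(-86508 + I(U(16), 320)) = sqrt(-86508 + (320**2 + 657*(-2))) = sqrt(-86508 + (102400 - 1314)) = sqrt(-86508 + 101086) = sqrt(14578)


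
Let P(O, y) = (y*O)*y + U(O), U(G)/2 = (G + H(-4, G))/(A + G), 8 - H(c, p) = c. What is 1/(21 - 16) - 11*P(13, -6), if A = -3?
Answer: -26014/5 ≈ -5202.8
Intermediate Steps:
H(c, p) = 8 - c
U(G) = 2*(12 + G)/(-3 + G) (U(G) = 2*((G + (8 - 1*(-4)))/(-3 + G)) = 2*((G + (8 + 4))/(-3 + G)) = 2*((G + 12)/(-3 + G)) = 2*((12 + G)/(-3 + G)) = 2*(12 + G)/(-3 + G))
P(O, y) = O*y² + 2*(12 + O)/(-3 + O) (P(O, y) = (y*O)*y + 2*(12 + O)/(-3 + O) = (O*y)*y + 2*(12 + O)/(-3 + O) = O*y² + 2*(12 + O)/(-3 + O))
1/(21 - 16) - 11*P(13, -6) = 1/(21 - 16) - 11*(24 + 2*13 + 13*(-6)²*(-3 + 13))/(-3 + 13) = 1/5 - 11*(24 + 26 + 13*36*10)/10 = ⅕ - 11*(24 + 26 + 4680)/10 = ⅕ - 11*4730/10 = ⅕ - 11*473 = ⅕ - 5203 = -26014/5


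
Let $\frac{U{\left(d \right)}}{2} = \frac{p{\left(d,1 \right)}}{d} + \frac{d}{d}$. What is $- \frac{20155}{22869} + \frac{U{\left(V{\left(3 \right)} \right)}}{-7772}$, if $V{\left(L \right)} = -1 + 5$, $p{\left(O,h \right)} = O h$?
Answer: $- \frac{39184034}{44434467} \approx -0.88184$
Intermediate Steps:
$V{\left(L \right)} = 4$
$U{\left(d \right)} = 4$ ($U{\left(d \right)} = 2 \left(\frac{d 1}{d} + \frac{d}{d}\right) = 2 \left(\frac{d}{d} + 1\right) = 2 \left(1 + 1\right) = 2 \cdot 2 = 4$)
$- \frac{20155}{22869} + \frac{U{\left(V{\left(3 \right)} \right)}}{-7772} = - \frac{20155}{22869} + \frac{4}{-7772} = \left(-20155\right) \frac{1}{22869} + 4 \left(- \frac{1}{7772}\right) = - \frac{20155}{22869} - \frac{1}{1943} = - \frac{39184034}{44434467}$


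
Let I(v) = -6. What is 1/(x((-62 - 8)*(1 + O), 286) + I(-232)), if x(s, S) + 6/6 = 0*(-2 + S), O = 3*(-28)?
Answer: -⅐ ≈ -0.14286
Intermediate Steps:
O = -84
x(s, S) = -1 (x(s, S) = -1 + 0*(-2 + S) = -1 + 0 = -1)
1/(x((-62 - 8)*(1 + O), 286) + I(-232)) = 1/(-1 - 6) = 1/(-7) = -⅐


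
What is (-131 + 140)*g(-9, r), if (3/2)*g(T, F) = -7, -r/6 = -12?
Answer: -42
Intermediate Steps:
r = 72 (r = -6*(-12) = 72)
g(T, F) = -14/3 (g(T, F) = (⅔)*(-7) = -14/3)
(-131 + 140)*g(-9, r) = (-131 + 140)*(-14/3) = 9*(-14/3) = -42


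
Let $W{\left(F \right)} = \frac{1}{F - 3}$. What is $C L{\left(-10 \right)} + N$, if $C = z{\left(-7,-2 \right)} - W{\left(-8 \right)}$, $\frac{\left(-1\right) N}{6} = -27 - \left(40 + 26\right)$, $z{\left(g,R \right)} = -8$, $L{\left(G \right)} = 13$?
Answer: $\frac{5007}{11} \approx 455.18$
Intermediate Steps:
$W{\left(F \right)} = \frac{1}{-3 + F}$
$N = 558$ ($N = - 6 \left(-27 - \left(40 + 26\right)\right) = - 6 \left(-27 - 66\right) = \left(-6\right) \left(-93\right) = 558$)
$C = - \frac{87}{11}$ ($C = -8 - \frac{1}{-3 - 8} = -8 - \frac{1}{-11} = -8 - - \frac{1}{11} = -8 + \frac{1}{11} = - \frac{87}{11} \approx -7.9091$)
$C L{\left(-10 \right)} + N = \left(- \frac{87}{11}\right) 13 + 558 = - \frac{1131}{11} + 558 = \frac{5007}{11}$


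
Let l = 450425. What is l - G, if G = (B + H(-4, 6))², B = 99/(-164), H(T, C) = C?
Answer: 12113847575/26896 ≈ 4.5040e+5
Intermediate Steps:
B = -99/164 (B = 99*(-1/164) = -99/164 ≈ -0.60366)
G = 783225/26896 (G = (-99/164 + 6)² = (885/164)² = 783225/26896 ≈ 29.121)
l - G = 450425 - 1*783225/26896 = 450425 - 783225/26896 = 12113847575/26896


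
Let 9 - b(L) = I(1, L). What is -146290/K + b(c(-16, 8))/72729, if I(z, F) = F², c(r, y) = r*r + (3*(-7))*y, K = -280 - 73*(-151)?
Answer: -3574207505/260442549 ≈ -13.724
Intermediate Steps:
K = 10743 (K = -280 + 11023 = 10743)
c(r, y) = r² - 21*y
b(L) = 9 - L²
-146290/K + b(c(-16, 8))/72729 = -146290/10743 + (9 - ((-16)² - 21*8)²)/72729 = -146290*1/10743 + (9 - (256 - 168)²)*(1/72729) = -146290/10743 + (9 - 1*88²)*(1/72729) = -146290/10743 + (9 - 1*7744)*(1/72729) = -146290/10743 + (9 - 7744)*(1/72729) = -146290/10743 - 7735*1/72729 = -146290/10743 - 7735/72729 = -3574207505/260442549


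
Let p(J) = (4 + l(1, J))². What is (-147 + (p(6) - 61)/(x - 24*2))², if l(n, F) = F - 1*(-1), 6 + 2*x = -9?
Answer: 30019441/1369 ≈ 21928.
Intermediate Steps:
x = -15/2 (x = -3 + (½)*(-9) = -3 - 9/2 = -15/2 ≈ -7.5000)
l(n, F) = 1 + F (l(n, F) = F + 1 = 1 + F)
p(J) = (5 + J)² (p(J) = (4 + (1 + J))² = (5 + J)²)
(-147 + (p(6) - 61)/(x - 24*2))² = (-147 + ((5 + 6)² - 61)/(-15/2 - 24*2))² = (-147 + (11² - 61)/(-15/2 - 48))² = (-147 + (121 - 61)/(-111/2))² = (-147 + 60*(-2/111))² = (-147 - 40/37)² = (-5479/37)² = 30019441/1369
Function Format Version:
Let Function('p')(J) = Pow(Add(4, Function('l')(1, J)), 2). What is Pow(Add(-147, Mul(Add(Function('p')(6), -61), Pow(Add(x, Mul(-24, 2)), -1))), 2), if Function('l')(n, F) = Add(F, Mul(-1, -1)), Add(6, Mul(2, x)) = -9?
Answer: Rational(30019441, 1369) ≈ 21928.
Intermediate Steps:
x = Rational(-15, 2) (x = Add(-3, Mul(Rational(1, 2), -9)) = Add(-3, Rational(-9, 2)) = Rational(-15, 2) ≈ -7.5000)
Function('l')(n, F) = Add(1, F) (Function('l')(n, F) = Add(F, 1) = Add(1, F))
Function('p')(J) = Pow(Add(5, J), 2) (Function('p')(J) = Pow(Add(4, Add(1, J)), 2) = Pow(Add(5, J), 2))
Pow(Add(-147, Mul(Add(Function('p')(6), -61), Pow(Add(x, Mul(-24, 2)), -1))), 2) = Pow(Add(-147, Mul(Add(Pow(Add(5, 6), 2), -61), Pow(Add(Rational(-15, 2), Mul(-24, 2)), -1))), 2) = Pow(Add(-147, Mul(Add(Pow(11, 2), -61), Pow(Add(Rational(-15, 2), -48), -1))), 2) = Pow(Add(-147, Mul(Add(121, -61), Pow(Rational(-111, 2), -1))), 2) = Pow(Add(-147, Mul(60, Rational(-2, 111))), 2) = Pow(Add(-147, Rational(-40, 37)), 2) = Pow(Rational(-5479, 37), 2) = Rational(30019441, 1369)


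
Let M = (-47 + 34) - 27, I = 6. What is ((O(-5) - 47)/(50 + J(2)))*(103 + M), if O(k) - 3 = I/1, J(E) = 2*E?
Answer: -133/3 ≈ -44.333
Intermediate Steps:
O(k) = 9 (O(k) = 3 + 6/1 = 3 + 6*1 = 3 + 6 = 9)
M = -40 (M = -13 - 27 = -40)
((O(-5) - 47)/(50 + J(2)))*(103 + M) = ((9 - 47)/(50 + 2*2))*(103 - 40) = -38/(50 + 4)*63 = -38/54*63 = -38*1/54*63 = -19/27*63 = -133/3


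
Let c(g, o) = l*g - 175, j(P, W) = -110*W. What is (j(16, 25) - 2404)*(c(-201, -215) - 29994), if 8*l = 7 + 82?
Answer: 668064057/4 ≈ 1.6702e+8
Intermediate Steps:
l = 89/8 (l = (7 + 82)/8 = (1/8)*89 = 89/8 ≈ 11.125)
c(g, o) = -175 + 89*g/8 (c(g, o) = 89*g/8 - 175 = -175 + 89*g/8)
(j(16, 25) - 2404)*(c(-201, -215) - 29994) = (-110*25 - 2404)*((-175 + (89/8)*(-201)) - 29994) = (-2750 - 2404)*((-175 - 17889/8) - 29994) = -5154*(-19289/8 - 29994) = -5154*(-259241/8) = 668064057/4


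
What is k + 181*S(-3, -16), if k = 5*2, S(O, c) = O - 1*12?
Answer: -2705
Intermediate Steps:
S(O, c) = -12 + O (S(O, c) = O - 12 = -12 + O)
k = 10
k + 181*S(-3, -16) = 10 + 181*(-12 - 3) = 10 + 181*(-15) = 10 - 2715 = -2705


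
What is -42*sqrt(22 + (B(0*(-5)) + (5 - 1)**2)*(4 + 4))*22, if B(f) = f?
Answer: -4620*sqrt(6) ≈ -11317.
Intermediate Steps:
-42*sqrt(22 + (B(0*(-5)) + (5 - 1)**2)*(4 + 4))*22 = -42*sqrt(22 + (0*(-5) + (5 - 1)**2)*(4 + 4))*22 = -42*sqrt(22 + (0 + 4**2)*8)*22 = -42*sqrt(22 + (0 + 16)*8)*22 = -42*sqrt(22 + 16*8)*22 = -42*sqrt(22 + 128)*22 = -210*sqrt(6)*22 = -4620*sqrt(6)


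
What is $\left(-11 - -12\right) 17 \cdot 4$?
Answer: $68$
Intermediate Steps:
$\left(-11 - -12\right) 17 \cdot 4 = \left(-11 + 12\right) 17 \cdot 4 = 1 \cdot 17 \cdot 4 = 17 \cdot 4 = 68$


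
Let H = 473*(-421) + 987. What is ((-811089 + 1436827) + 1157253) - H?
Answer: 1981137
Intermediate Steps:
H = -198146 (H = -199133 + 987 = -198146)
((-811089 + 1436827) + 1157253) - H = ((-811089 + 1436827) + 1157253) - 1*(-198146) = (625738 + 1157253) + 198146 = 1782991 + 198146 = 1981137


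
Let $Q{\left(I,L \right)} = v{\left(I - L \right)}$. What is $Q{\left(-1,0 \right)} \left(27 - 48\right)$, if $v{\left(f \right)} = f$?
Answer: $21$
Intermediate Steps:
$Q{\left(I,L \right)} = I - L$
$Q{\left(-1,0 \right)} \left(27 - 48\right) = \left(-1 - 0\right) \left(27 - 48\right) = \left(-1 + 0\right) \left(27 - 48\right) = \left(-1\right) \left(-21\right) = 21$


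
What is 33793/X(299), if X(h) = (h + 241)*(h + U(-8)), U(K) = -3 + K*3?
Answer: 33793/146880 ≈ 0.23007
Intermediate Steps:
U(K) = -3 + 3*K
X(h) = (-27 + h)*(241 + h) (X(h) = (h + 241)*(h + (-3 + 3*(-8))) = (241 + h)*(h + (-3 - 24)) = (241 + h)*(h - 27) = (241 + h)*(-27 + h) = (-27 + h)*(241 + h))
33793/X(299) = 33793/(-6507 + 299² + 214*299) = 33793/(-6507 + 89401 + 63986) = 33793/146880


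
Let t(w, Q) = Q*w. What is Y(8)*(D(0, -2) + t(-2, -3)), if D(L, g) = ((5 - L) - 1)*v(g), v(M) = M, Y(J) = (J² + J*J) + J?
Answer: -272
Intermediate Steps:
Y(J) = J + 2*J² (Y(J) = (J² + J²) + J = 2*J² + J = J + 2*J²)
D(L, g) = g*(4 - L) (D(L, g) = ((5 - L) - 1)*g = (4 - L)*g = g*(4 - L))
Y(8)*(D(0, -2) + t(-2, -3)) = (8*(1 + 2*8))*(-2*(4 - 1*0) - 3*(-2)) = (8*(1 + 16))*(-2*(4 + 0) + 6) = (8*17)*(-2*4 + 6) = 136*(-8 + 6) = 136*(-2) = -272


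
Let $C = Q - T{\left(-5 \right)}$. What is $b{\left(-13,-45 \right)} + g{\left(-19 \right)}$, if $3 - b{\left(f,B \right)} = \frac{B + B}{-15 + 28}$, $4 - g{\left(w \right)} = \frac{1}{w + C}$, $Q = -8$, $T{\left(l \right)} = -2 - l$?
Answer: $\frac{5443}{390} \approx 13.956$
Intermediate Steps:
$C = -11$ ($C = -8 - \left(-2 - -5\right) = -8 - \left(-2 + 5\right) = -8 - 3 = -11$)
$g{\left(w \right)} = 4 - \frac{1}{-11 + w}$ ($g{\left(w \right)} = 4 - \frac{1}{w - 11} = 4 - \frac{1}{-11 + w}$)
$b{\left(f,B \right)} = 3 - \frac{2 B}{13}$ ($b{\left(f,B \right)} = 3 - \frac{B + B}{-15 + 28} = 3 - \frac{2 B}{13}$)
$b{\left(-13,-45 \right)} + g{\left(-19 \right)} = \left(3 - - \frac{90}{13}\right) + \frac{-45 + 4 \left(-19\right)}{-11 - 19} = \left(3 + \frac{90}{13}\right) + \frac{-45 - 76}{-30} = \frac{129}{13} - - \frac{121}{30} = \frac{129}{13} + \frac{121}{30} = \frac{5443}{390}$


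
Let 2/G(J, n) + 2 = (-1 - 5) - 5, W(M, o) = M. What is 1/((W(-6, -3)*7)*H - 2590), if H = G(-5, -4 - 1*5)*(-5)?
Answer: -13/34090 ≈ -0.00038134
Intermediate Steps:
G(J, n) = -2/13 (G(J, n) = 2/(-2 + ((-1 - 5) - 5)) = 2/(-2 + (-6 - 5)) = 2/(-2 - 11) = 2/(-13) = 2*(-1/13) = -2/13)
H = 10/13 (H = -2/13*(-5) = 10/13 ≈ 0.76923)
1/((W(-6, -3)*7)*H - 2590) = 1/(-6*7*(10/13) - 2590) = 1/(-42*10/13 - 2590) = 1/(-420/13 - 2590) = 1/(-34090/13) = -13/34090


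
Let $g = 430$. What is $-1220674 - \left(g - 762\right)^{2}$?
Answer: $-1330898$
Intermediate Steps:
$-1220674 - \left(g - 762\right)^{2} = -1220674 - \left(430 - 762\right)^{2} = -1220674 - \left(-332\right)^{2} = -1220674 - 110224 = -1330898$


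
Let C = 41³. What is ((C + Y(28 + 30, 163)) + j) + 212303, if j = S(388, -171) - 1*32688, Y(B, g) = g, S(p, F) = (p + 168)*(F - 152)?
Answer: 69111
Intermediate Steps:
S(p, F) = (-152 + F)*(168 + p) (S(p, F) = (168 + p)*(-152 + F) = (-152 + F)*(168 + p))
C = 68921
j = -212276 (j = (-25536 - 152*388 + 168*(-171) - 171*388) - 1*32688 = (-25536 - 58976 - 28728 - 66348) - 32688 = -179588 - 32688 = -212276)
((C + Y(28 + 30, 163)) + j) + 212303 = ((68921 + 163) - 212276) + 212303 = (69084 - 212276) + 212303 = -143192 + 212303 = 69111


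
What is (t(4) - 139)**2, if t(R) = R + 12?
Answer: 15129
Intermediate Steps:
t(R) = 12 + R
(t(4) - 139)**2 = ((12 + 4) - 139)**2 = (16 - 139)**2 = (-123)**2 = 15129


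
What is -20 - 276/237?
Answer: -1672/79 ≈ -21.165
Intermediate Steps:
-20 - 276/237 = -20 - 1*92/79 = -20 - 92/79 = -1672/79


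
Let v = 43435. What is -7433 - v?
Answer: -50868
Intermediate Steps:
-7433 - v = -7433 - 1*43435 = -7433 - 43435 = -50868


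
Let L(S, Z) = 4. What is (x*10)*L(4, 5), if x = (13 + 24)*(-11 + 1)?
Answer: -14800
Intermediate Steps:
x = -370 (x = 37*(-10) = -370)
(x*10)*L(4, 5) = -370*10*4 = -3700*4 = -14800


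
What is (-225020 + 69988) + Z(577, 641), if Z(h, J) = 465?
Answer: -154567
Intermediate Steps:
(-225020 + 69988) + Z(577, 641) = (-225020 + 69988) + 465 = -155032 + 465 = -154567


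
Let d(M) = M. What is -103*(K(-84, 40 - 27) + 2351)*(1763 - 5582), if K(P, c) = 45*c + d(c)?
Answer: 1160009793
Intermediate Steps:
K(P, c) = 46*c (K(P, c) = 45*c + c = 46*c)
-103*(K(-84, 40 - 27) + 2351)*(1763 - 5582) = -103*(46*(40 - 27) + 2351)*(1763 - 5582) = -103*(46*13 + 2351)*(-3819) = -103*(598 + 2351)*(-3819) = -303747*(-3819) = -103*(-11262231) = 1160009793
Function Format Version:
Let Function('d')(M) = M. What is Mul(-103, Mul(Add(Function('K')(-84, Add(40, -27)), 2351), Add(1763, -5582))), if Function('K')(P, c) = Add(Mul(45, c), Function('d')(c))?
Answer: 1160009793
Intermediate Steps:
Function('K')(P, c) = Mul(46, c) (Function('K')(P, c) = Add(Mul(45, c), c) = Mul(46, c))
Mul(-103, Mul(Add(Function('K')(-84, Add(40, -27)), 2351), Add(1763, -5582))) = Mul(-103, Mul(Add(Mul(46, Add(40, -27)), 2351), Add(1763, -5582))) = Mul(-103, Mul(Add(Mul(46, 13), 2351), -3819)) = Mul(-103, Mul(Add(598, 2351), -3819)) = Mul(-103, Mul(2949, -3819)) = Mul(-103, -11262231) = 1160009793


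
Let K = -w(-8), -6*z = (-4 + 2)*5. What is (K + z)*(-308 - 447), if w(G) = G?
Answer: -21895/3 ≈ -7298.3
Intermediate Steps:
z = 5/3 (z = -(-4 + 2)*5/6 = -(-1)*5/3 = -1/6*(-10) = 5/3 ≈ 1.6667)
K = 8 (K = -1*(-8) = 8)
(K + z)*(-308 - 447) = (8 + 5/3)*(-308 - 447) = (29/3)*(-755) = -21895/3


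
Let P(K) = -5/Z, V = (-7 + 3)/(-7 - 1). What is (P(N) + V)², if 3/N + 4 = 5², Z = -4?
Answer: 49/16 ≈ 3.0625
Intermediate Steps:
N = ⅐ (N = 3/(-4 + 5²) = 3/(-4 + 25) = 3/21 = 3*(1/21) = ⅐ ≈ 0.14286)
V = ½ (V = -4/(-8) = -4*(-⅛) = ½ ≈ 0.50000)
P(K) = 5/4 (P(K) = -5/(-4) = -5*(-¼) = 5/4)
(P(N) + V)² = (5/4 + ½)² = (7/4)² = 49/16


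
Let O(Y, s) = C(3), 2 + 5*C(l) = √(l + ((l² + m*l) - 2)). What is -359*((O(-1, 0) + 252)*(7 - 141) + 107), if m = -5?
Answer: 60325283/5 + 48106*I*√5/5 ≈ 1.2065e+7 + 21514.0*I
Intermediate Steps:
C(l) = -⅖ + √(-2 + l² - 4*l)/5 (C(l) = -⅖ + √(l + ((l² - 5*l) - 2))/5 = -⅖ + √(l + (-2 + l² - 5*l))/5 = -⅖ + √(-2 + l² - 4*l)/5)
O(Y, s) = -⅖ + I*√5/5 (O(Y, s) = -⅖ + √(-2 + 3² - 4*3)/5 = -⅖ + √(-2 + 9 - 12)/5 = -⅖ + √(-5)/5 = -⅖ + (I*√5)/5 = -⅖ + I*√5/5)
-359*((O(-1, 0) + 252)*(7 - 141) + 107) = -359*(((-⅖ + I*√5/5) + 252)*(7 - 141) + 107) = -359*((1258/5 + I*√5/5)*(-134) + 107) = -359*((-168572/5 - 134*I*√5/5) + 107) = -359*(-168037/5 - 134*I*√5/5) = 60325283/5 + 48106*I*√5/5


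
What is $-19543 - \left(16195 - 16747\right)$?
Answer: $-18991$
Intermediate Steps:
$-19543 - \left(16195 - 16747\right) = -19543 - -552 = -19543 + 552 = -18991$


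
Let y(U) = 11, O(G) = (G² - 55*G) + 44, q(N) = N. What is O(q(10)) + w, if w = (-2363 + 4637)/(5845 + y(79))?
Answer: -395877/976 ≈ -405.61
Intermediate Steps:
O(G) = 44 + G² - 55*G
w = 379/976 (w = (-2363 + 4637)/(5845 + 11) = 2274/5856 = 2274*(1/5856) = 379/976 ≈ 0.38832)
O(q(10)) + w = (44 + 10² - 55*10) + 379/976 = (44 + 100 - 550) + 379/976 = -406 + 379/976 = -395877/976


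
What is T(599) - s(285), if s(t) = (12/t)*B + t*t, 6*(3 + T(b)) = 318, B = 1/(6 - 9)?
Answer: -23134871/285 ≈ -81175.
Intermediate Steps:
B = -1/3 (B = 1/(-3) = -1/3 ≈ -0.33333)
T(b) = 50 (T(b) = -3 + (1/6)*318 = -3 + 53 = 50)
s(t) = t**2 - 4/t (s(t) = (12/t)*(-1/3) + t*t = -4/t + t**2 = t**2 - 4/t)
T(599) - s(285) = 50 - (-4 + 285**3)/285 = 50 - (-4 + 23149125)/285 = 50 - 23149121/285 = -23134871/285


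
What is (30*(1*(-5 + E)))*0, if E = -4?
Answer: 0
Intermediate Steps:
(30*(1*(-5 + E)))*0 = (30*(1*(-5 - 4)))*0 = (30*(1*(-9)))*0 = (30*(-9))*0 = -270*0 = 0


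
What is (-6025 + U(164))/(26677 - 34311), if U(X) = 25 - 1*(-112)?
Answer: 2944/3817 ≈ 0.77129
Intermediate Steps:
U(X) = 137 (U(X) = 25 + 112 = 137)
(-6025 + U(164))/(26677 - 34311) = (-6025 + 137)/(26677 - 34311) = -5888/(-7634) = -5888*(-1/7634) = 2944/3817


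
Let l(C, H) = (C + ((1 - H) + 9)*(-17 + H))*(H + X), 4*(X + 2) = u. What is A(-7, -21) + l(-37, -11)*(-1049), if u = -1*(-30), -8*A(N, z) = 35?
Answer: -28847535/8 ≈ -3.6059e+6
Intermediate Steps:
A(N, z) = -35/8 (A(N, z) = -⅛*35 = -35/8)
u = 30
X = 11/2 (X = -2 + (¼)*30 = -2 + 15/2 = 11/2 ≈ 5.5000)
l(C, H) = (11/2 + H)*(C + (-17 + H)*(10 - H)) (l(C, H) = (C + ((1 - H) + 9)*(-17 + H))*(H + 11/2) = (C + (10 - H)*(-17 + H))*(11/2 + H) = (C + (-17 + H)*(10 - H))*(11/2 + H) = (11/2 + H)*(C + (-17 + H)*(10 - H)))
A(-7, -21) + l(-37, -11)*(-1049) = -35/8 + (-935 - 1*(-11)³ - 43/2*(-11) + (11/2)*(-37) + (43/2)*(-11)² - 37*(-11))*(-1049) = -35/8 + (-935 - 1*(-1331) + 473/2 - 407/2 + (43/2)*121 + 407)*(-1049) = -35/8 + (-935 + 1331 + 473/2 - 407/2 + 5203/2 + 407)*(-1049) = -35/8 + (6875/2)*(-1049) = -35/8 - 7211875/2 = -28847535/8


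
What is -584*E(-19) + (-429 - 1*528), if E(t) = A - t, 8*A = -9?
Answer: -11396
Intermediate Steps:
A = -9/8 (A = (⅛)*(-9) = -9/8 ≈ -1.1250)
E(t) = -9/8 - t
-584*E(-19) + (-429 - 1*528) = -584*(-9/8 - 1*(-19)) + (-429 - 1*528) = -584*(-9/8 + 19) + (-429 - 528) = -584*143/8 - 957 = -10439 - 957 = -11396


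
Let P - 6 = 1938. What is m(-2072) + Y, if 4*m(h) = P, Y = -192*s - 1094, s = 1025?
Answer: -197408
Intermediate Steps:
P = 1944 (P = 6 + 1938 = 1944)
Y = -197894 (Y = -192*1025 - 1094 = -196800 - 1094 = -197894)
m(h) = 486 (m(h) = (¼)*1944 = 486)
m(-2072) + Y = 486 - 197894 = -197408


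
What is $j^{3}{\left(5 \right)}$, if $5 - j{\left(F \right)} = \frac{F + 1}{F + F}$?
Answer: $\frac{10648}{125} \approx 85.184$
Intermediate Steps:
$j{\left(F \right)} = 5 - \frac{1 + F}{2 F}$ ($j{\left(F \right)} = 5 - \frac{F + 1}{F + F} = 5 - \frac{1 + F}{2 F}$)
$j^{3}{\left(5 \right)} = \left(\frac{-1 + 9 \cdot 5}{2 \cdot 5}\right)^{3} = \left(\frac{1}{2} \cdot \frac{1}{5} \left(-1 + 45\right)\right)^{3} = \left(\frac{1}{2} \cdot \frac{1}{5} \cdot 44\right)^{3} = \left(\frac{22}{5}\right)^{3} = \frac{10648}{125}$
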